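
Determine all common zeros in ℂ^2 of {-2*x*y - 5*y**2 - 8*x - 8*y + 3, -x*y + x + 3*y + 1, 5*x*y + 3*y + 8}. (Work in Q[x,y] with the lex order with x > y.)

Compute a lex Gröbner basis by Buchberger's algorithm.
f_1 = -2*x*y - 8*x - 5*y**2 - 8*y + 3, LT = x*y.
f_2 = -x*y + x + 3*y + 1, LT = x*y.
f_3 = 5*x*y + 3*y + 8, LT = x*y.

S(f_1,f_2): lcm = x*y. S = 5*x + 5/2*y**2 + 7*y - 1/2.
  leading term x: no divisor's leading term divides it; move 5*x to the remainder.
  leading term y**2: no divisor's leading term divides it; move 5/2*y**2 to the remainder.
  leading term y: no divisor's leading term divides it; move 7*y to the remainder.
  leading term 1: no divisor's leading term divides it; move -1/2 to the remainder.
  remainder 5*x + 5/2*y**2 + 7*y - 1/2 ≠ 0; add h_4 = 5*x + 5/2*y**2 + 7*y - 1/2 to the basis.

S(f_1,f_3): lcm = x*y. S = 4*x + 5/2*y**2 + 17/5*y - 31/10.
  leading term x: subtract (4/5)·h_4 from 4*x + 5/2*y**2 + 17/5*y - 31/10 → 1/2*y**2 - 11/5*y - 27/10
  leading term y**2: no divisor's leading term divides it; move 1/2*y**2 to the remainder.
  leading term y: no divisor's leading term divides it; move -11/5*y to the remainder.
  leading term 1: no divisor's leading term divides it; move -27/10 to the remainder.
  remainder 1/2*y**2 - 11/5*y - 27/10 ≠ 0; add h_5 = 1/2*y**2 - 11/5*y - 27/10 to the basis.

S(f_1,h_4): lcm = x*y. S = 4*x - 1/2*y**3 + 11/10*y**2 + 41/10*y - 3/2.
  leading term x: subtract (4/5)·h_4 from 4*x - 1/2*y**3 + 11/10*y**2 + 41/10*y - 3/2 → -1/2*y**3 - 9/10*y**2 - 3/2*y - 11/10
  leading term y**3: subtract (-y)·h_5 from -1/2*y**3 - 9/10*y**2 - 3/2*y - 11/10 → -31/10*y**2 - 21/5*y - 11/10
  leading term y**2: subtract (-31/5)·h_5 from -31/10*y**2 - 21/5*y - 11/10 → -446/25*y - 446/25
  leading term y: no divisor's leading term divides it; move -446/25*y to the remainder.
  leading term 1: no divisor's leading term divides it; move -446/25 to the remainder.
  remainder -446/25*y - 446/25 ≠ 0; add h_6 = -446/25*y - 446/25 to the basis.

The other S-polynomials (S(f_2,f_3), S(f_2,h_4), S(f_3,h_4), S(f_1,h_5), S(f_2,h_5), S(f_3,h_5), S(h_4,h_5), S(f_1,h_6), S(f_2,h_6), S(f_3,h_6), S(h_4,h_6), S(h_5,h_6)) all reduce to 0 modulo the current basis, so we have a Gröbner basis.
Inter-reduce: drop elements whose leading term is divisible by another's, tail-reduce, and make monic.
Reduced Gröbner basis: {x - 1, y + 1}.

A lex Gröbner basis eliminates variables successively. Here y + 1 depends only on y, with roots {-1}; lifting each root through the earlier basis elements recovers the full solutions.
  y = -1: the earlier basis element becomes x - 1 = 0, giving x = 1 — point (1, -1).
Each listed point satisfies every original equation (direct substitution).

{(1, -1)}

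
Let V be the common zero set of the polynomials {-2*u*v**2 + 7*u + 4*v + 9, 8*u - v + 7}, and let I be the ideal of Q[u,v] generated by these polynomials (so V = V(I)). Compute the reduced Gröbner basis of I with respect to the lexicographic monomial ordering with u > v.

Buchberger's algorithm terminates because the ascending chain of leading-term ideals stabilizes.

f_1 = -2*u*v**2 + 7*u + 4*v + 9, LT = u*v**2.
f_2 = 8*u - v + 7, LT = u.

S(f_1,f_2): lcm = u*v**2. S = -7/2*u + 1/8*v**3 - 7/8*v**2 - 2*v - 9/2.
  leading term u: subtract (-7/16)·f_2 from -7/2*u + 1/8*v**3 - 7/8*v**2 - 2*v - 9/2 → 1/8*v**3 - 7/8*v**2 - 39/16*v - 23/16
  leading term v**3: no divisor's leading term divides it; move 1/8*v**3 to the remainder.
  leading term v**2: no divisor's leading term divides it; move -7/8*v**2 to the remainder.
  leading term v: no divisor's leading term divides it; move -39/16*v to the remainder.
  leading term 1: no divisor's leading term divides it; move -23/16 to the remainder.
  remainder 1/8*v**3 - 7/8*v**2 - 39/16*v - 23/16 ≠ 0; add g_3 = 1/8*v**3 - 7/8*v**2 - 39/16*v - 23/16 to the basis.

The other S-polynomials (S(f_1,g_3), S(f_2,g_3)) all reduce to 0 modulo the current basis, so we have a Gröbner basis.
Inter-reduce: drop elements whose leading term is divisible by another's, tail-reduce, and make monic.

G = {u - 1/8*v + 7/8, v**3 - 7*v**2 - 39/2*v - 23/2}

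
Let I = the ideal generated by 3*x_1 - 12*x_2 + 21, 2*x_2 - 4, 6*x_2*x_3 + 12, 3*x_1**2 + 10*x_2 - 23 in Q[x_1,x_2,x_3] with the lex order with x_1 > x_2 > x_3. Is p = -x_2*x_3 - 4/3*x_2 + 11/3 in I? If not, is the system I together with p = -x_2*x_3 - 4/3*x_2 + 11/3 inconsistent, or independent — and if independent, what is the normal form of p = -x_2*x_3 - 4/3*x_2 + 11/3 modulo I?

Adjoining -x_2*x_3 - 4/3*x_2 + 11/3 makes the ideal the whole ring: the system is inconsistent.

First compute the reduced Gröbner basis of I by Buchberger's algorithm.
f_1 = 3*x_1 - 12*x_2 + 21, LT = x_1.
f_2 = 2*x_2 - 4, LT = x_2.
f_3 = 6*x_2*x_3 + 12, LT = x_2*x_3.
f_4 = 3*x_1**2 + 10*x_2 - 23, LT = x_1**2.

S(f_2,f_3): lcm = x_2*x_3. S = -2*x_3 - 2.
  leading term x_3: no divisor's leading term divides it; move -2*x_3 to the remainder.
  leading term 1: no divisor's leading term divides it; move -2 to the remainder.
  remainder -2*x_3 - 2 ≠ 0; add h_5 = -2*x_3 - 2 to the basis.

The other S-polynomials (S(f_1,f_2), S(f_1,f_3), S(f_1,f_4), S(f_2,f_4), S(f_3,f_4), S(f_1,h_5), S(f_2,h_5), S(f_3,h_5), S(f_4,h_5)) all reduce to 0 modulo the current basis, so we have a Gröbner basis.
Inter-reduce: drop elements whose leading term is divisible by another's, tail-reduce, and make monic.
Reduced Gröbner basis: {x_1 - 1, x_2 - 2, x_3 + 1}.
Label its elements g_1 = x_1 - 1, g_2 = x_2 - 2, g_3 = x_3 + 1.

Reduce p = -x_2*x_3 - 4/3*x_2 + 11/3 modulo G:
  leading term x_2*x_3: subtract (-x_3)·g_2 from -x_2*x_3 - 4/3*x_2 + 11/3 → -4/3*x_2 - 2*x_3 + 11/3
  leading term x_2: subtract (-4/3)·g_2 from -4/3*x_2 - 2*x_3 + 11/3 → -2*x_3 + 1
  leading term x_3: subtract (-2)·g_3 from -2*x_3 + 1 → 3
  leading term 1: no divisor's leading term divides it; move 3 to the remainder.
  normal form = 3.
The normal form is nonzero, so p ∉ I. Since p minus its normal form lies in I, I + (p) = I + (r) where r = 3; decide whether this ideal is the whole ring.
Here r = 3 is a nonzero constant, hence a unit: 1 ∈ I + (p), the Gröbner basis of I + (p) is {1}, and the enlarged system has no common solution — adjoining p is inconsistent.

The remainder on division by a Gröbner basis is unique — it is the normal form.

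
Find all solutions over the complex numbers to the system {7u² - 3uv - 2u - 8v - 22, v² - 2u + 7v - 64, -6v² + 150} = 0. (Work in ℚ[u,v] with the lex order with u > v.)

{(-2, 5)}

Compute a lex Gröbner basis by Buchberger's algorithm.
f_1 = 7u² - 3uv - 2u - 8v - 22, LT = u².
f_2 = -2u + v² + 7v - 64, LT = u.
f_3 = -6v² + 150, LT = v².

S(f_1,f_2): lcm = u². S = ½uv² + 43/14uv - 226/7u - 8/7v - 22/7.
  leading term uv²: subtract (-¼v²)·f_2 from ½uv² + 43/14uv - 226/7u - 8/7v - 22/7 → 43/14uv - 226/7u + ¼v⁴ + 7/4v³ - 16v² - 8/7v - 22/7
  leading term uv: subtract (-43/28v)·f_2 from 43/14uv - 226/7u + ¼v⁴ + 7/4v³ - 16v² - 8/7v - 22/7 → -226/7u + ¼v⁴ + 23/7v³ - 21/4v² - 696/7v - 22/7
  leading term u: subtract (113/7)·f_2 from -226/7u + ¼v⁴ + 23/7v³ - 21/4v² - 696/7v - 22/7 → ¼v⁴ + 23/7v³ - 599/28v² - 1487/7v + 1030
  leading term v⁴: subtract (-1/24v²)·f_3 from ¼v⁴ + 23/7v³ - 599/28v² - 1487/7v + 1030 → 23/7v³ - 106/7v² - 1487/7v + 1030
  leading term v³: subtract (-23/42v)·f_3 from 23/7v³ - 106/7v² - 1487/7v + 1030 → -106/7v² - 912/7v + 1030
  leading term v²: subtract (53/21)·f_3 from -106/7v² - 912/7v + 1030 → -912/7v + 4560/7
  leading term v: no divisor's leading term divides it; move -912/7v to the remainder.
  leading term 1: no divisor's leading term divides it; move 4560/7 to the remainder.
  remainder -912/7v + 4560/7 ≠ 0; add h_4 = -912/7v + 4560/7 to the basis.

S(f_1,f_3): leading monomials are coprime, so the S-polynomial reduces to 0 (Buchberger's first criterion).
S(f_2,f_3): leading monomials are coprime, so the S-polynomial reduces to 0 (Buchberger's first criterion).
S(f_1,h_4): leading monomials are coprime, so the S-polynomial reduces to 0 (Buchberger's first criterion).
S(f_2,h_4): leading monomials are coprime, so the S-polynomial reduces to 0 (Buchberger's first criterion).
S(f_3,h_4): lcm = v². S = 5v - 25.
  leading term v: subtract (-35/912)·h_4 from 5v - 25 → 0
  remainder 0.

Every S-polynomial of the final basis reduces to 0, so we have a Gröbner basis.
Inter-reduce: drop elements whose leading term is divisible by another's, tail-reduce, and make monic.
Reduced Gröbner basis: {u + 2, v - 5}.

The lex basis is triangular: the last element involves only v. Solving v - 5 = 0 gives v ∈ {5}; substituting each value into the earlier elements determines the remaining variables.
  v = 5: the earlier basis element becomes u + 2 = 0, giving u = -2 — point (-2, 5).
Substituting each solution back into the original system confirms all equations vanish.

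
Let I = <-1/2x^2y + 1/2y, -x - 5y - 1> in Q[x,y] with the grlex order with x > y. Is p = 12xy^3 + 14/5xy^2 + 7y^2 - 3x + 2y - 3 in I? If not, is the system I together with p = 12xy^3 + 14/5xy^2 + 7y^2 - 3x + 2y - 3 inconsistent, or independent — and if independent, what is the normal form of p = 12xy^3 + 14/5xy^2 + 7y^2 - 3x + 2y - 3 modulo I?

First compute the reduced Gröbner basis of I by Buchberger's algorithm.
f_1 = -1/2x^2y + 1/2y, LT = x^2y.
f_2 = -x - 5y - 1, LT = x.

S(f_1,f_2): lcm = x^2y. S = -5xy^2 - xy - y.
  leading term xy^2: subtract (5y^2)·f_2 from -5xy^2 - xy - y → 25y^3 - xy + 5y^2 - y
  leading term y^3: no divisor's leading term divides it; move 25y^3 to the remainder.
  leading term xy: subtract (y)·f_2 from -xy + 5y^2 - y → 10y^2
  leading term y^2: no divisor's leading term divides it; move 10y^2 to the remainder.
  remainder 25y^3 + 10y^2 ≠ 0; add h_3 = 25y^3 + 10y^2 to the basis.

The other S-polynomials (S(f_1,h_3), S(f_2,h_3)) all reduce to 0 modulo the current basis, so we have a Gröbner basis.
Inter-reduce: drop elements whose leading term is divisible by another's, tail-reduce, and make monic.
Reduced Gröbner basis: {y^3 + 2/5y^2, x + 5y + 1}.
Label its elements g_1 = y^3 + 2/5y^2, g_2 = x + 5y + 1.

Reduce p = 12xy^3 + 14/5xy^2 + 7y^2 - 3x + 2y - 3 modulo G:
  leading term xy^3: subtract (12x)·g_1 from 12xy^3 + 14/5xy^2 + 7y^2 - 3x + 2y - 3 → -2xy^2 + 7y^2 - 3x + 2y - 3
  leading term xy^2: subtract (-2y^2)·g_2 from -2xy^2 + 7y^2 - 3x + 2y - 3 → 10y^3 + 9y^2 - 3x + 2y - 3
  leading term y^3: subtract (10)·g_1 from 10y^3 + 9y^2 - 3x + 2y - 3 → 5y^2 - 3x + 2y - 3
  leading term y^2: no divisor's leading term divides it; move 5y^2 to the remainder.
  leading term x: subtract (-3)·g_2 from -3x + 2y - 3 → 17y
  leading term y: no divisor's leading term divides it; move 17y to the remainder.
  normal form = 5y^2 + 17y.
The normal form is nonzero, so p ∉ I. Since p minus its normal form lies in I, I + (p) = I + (r) where r = 5y^2 + 17y; decide whether this ideal is the whole ring.
Run Buchberger on G together with r (pairs among the g_i already reduce to 0 since G is a Gröbner basis):
g_1 = y^3 + 2/5y^2, LT = y^3.
g_2 = x + 5y + 1, LT = x.
r = 5y^2 + 17y, LT = y^2.

S(g_1,r): lcm = y^3. S = -3y^2.
  leading term y^2: subtract (-3/5)·r from -3y^2 → 51/5y
  leading term y: no divisor's leading term divides it; move 51/5y to the remainder.
  remainder 51/5y ≠ 0; add m_4 = 51/5y to the basis.

The other S-polynomials (S(g_1,g_2), S(g_2,r), S(g_1,m_4), S(g_2,m_4), S(r,m_4)) all reduce to 0 modulo the current basis, so we have a Gröbner basis.
Inter-reduce: drop elements whose leading term is divisible by another's, tail-reduce, and make monic.
Reduced Gröbner basis: {x + 1, y}.
The reduced Gröbner basis of I + (p) is {x + 1, y} ≠ {1}, a proper ideal, so the enlarged system stays consistent: p is independent of I, with normal form 5y^2 + 17y.

12xy^3 + 14/5xy^2 + 7y^2 - 3x + 2y - 3 is independent of I; its normal form modulo I is 5y^2 + 17y.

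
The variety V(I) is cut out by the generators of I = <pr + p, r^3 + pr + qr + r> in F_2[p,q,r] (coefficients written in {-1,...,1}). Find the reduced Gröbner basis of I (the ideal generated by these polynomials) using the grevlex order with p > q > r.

f_1 = pr + p, LT = pr.
f_2 = r^3 + pr + qr + r, LT = r^3.

S(f_1,f_2): lcm = pr^3. S = p^2r + pqr + pr^2 + pr.
  leading term p^2r: subtract (p)·f_1 from p^2r + pqr + pr^2 + pr → pqr + pr^2 + p^2 + pr
  leading term pqr: subtract (q)·f_1 from pqr + pr^2 + p^2 + pr → pr^2 + p^2 + pq + pr
  leading term pr^2: subtract (r)·f_1 from pr^2 + p^2 + pq + pr → p^2 + pq
  leading term p^2: no divisor's leading term divides it; move p^2 to the remainder.
  leading term pq: no divisor's leading term divides it; move pq to the remainder.
  remainder p^2 + pq ≠ 0; add g_3 = p^2 + pq to the basis.

The other S-polynomials (S(f_1,g_3), S(f_2,g_3)) all reduce to 0 modulo the current basis, so we have a Gröbner basis.

G = {r^3 + qr + p + r, p^2 + pq, pr + p}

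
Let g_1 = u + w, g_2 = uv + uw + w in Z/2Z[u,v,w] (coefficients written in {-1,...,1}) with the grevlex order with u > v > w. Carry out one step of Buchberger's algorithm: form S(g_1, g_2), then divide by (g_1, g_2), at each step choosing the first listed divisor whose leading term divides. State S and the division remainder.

lcm(LM(g_1), LM(g_2)) = uv.
S = (lcm/LT(g_1))·g_1 − (lcm/LT(g_2))·g_2 = uw + vw + w.
Reduce S modulo (g_1, g_2) in that order:
  leading term uw: subtract (w)·g_1 from uw + vw + w → vw + w^2 + w
  leading term vw: no divisor's leading term divides it; move vw to the remainder.
  leading term w^2: no divisor's leading term divides it; move w^2 to the remainder.
  leading term w: no divisor's leading term divides it; move w to the remainder.
The remainder vw + w^2 + w is nonzero, so it would be added as the next basis element.

S(g_1, g_2) = uw + vw + w; remainder on division = vw + w^2 + w.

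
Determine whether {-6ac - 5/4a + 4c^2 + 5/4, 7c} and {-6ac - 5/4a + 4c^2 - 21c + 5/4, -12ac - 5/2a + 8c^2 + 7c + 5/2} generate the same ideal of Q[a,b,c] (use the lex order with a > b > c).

Yes, the ideals are equal.

Equality of ideals is decidable: compute both reduced Gröbner bases (unique for the ordering) and check whether they agree.
Buchberger on the first generating set:
f_1 = -6ac - 5/4a + 4c^2 + 5/4, LT = ac.
f_2 = 7c, LT = c.

S(f_1,f_2): lcm = ac. S = 5/24a - 2/3c^2 - 5/24.
  leading term a: no divisor's leading term divides it; move 5/24a to the remainder.
  leading term c^2: subtract (-2/21c)·f_2 from -2/3c^2 - 5/24 → -5/24
  leading term 1: no divisor's leading term divides it; move -5/24 to the remainder.
  remainder 5/24a - 5/24 ≠ 0; add g_3 = 5/24a - 5/24 to the basis.

The other S-polynomials (S(f_1,g_3), S(f_2,g_3)) all reduce to 0 modulo the current basis, so we have a Gröbner basis.
Inter-reduce: drop elements whose leading term is divisible by another's, tail-reduce, and make monic.
Reduced Gröbner basis: {a - 1, c}.

Buchberger on the second generating set:
h_1 = -6ac - 5/4a + 4c^2 - 21c + 5/4, LT = ac.
h_2 = -12ac - 5/2a + 8c^2 + 7c + 5/2, LT = ac.

S(h_1,h_2): lcm = ac. S = 49/12c.
  leading term c: no divisor's leading term divides it; move 49/12c to the remainder.
  remainder 49/12c ≠ 0; add k_3 = 49/12c to the basis.

S(h_1,k_3): lcm = ac. S = 5/24a - 2/3c^2 + 7/2c - 5/24.
  leading term a: no divisor's leading term divides it; move 5/24a to the remainder.
  leading term c^2: subtract (-8/49c)·k_3 from -2/3c^2 + 7/2c - 5/24 → 7/2c - 5/24
  leading term c: subtract (6/7)·k_3 from 7/2c - 5/24 → -5/24
  leading term 1: no divisor's leading term divides it; move -5/24 to the remainder.
  remainder 5/24a - 5/24 ≠ 0; add k_4 = 5/24a - 5/24 to the basis.

The other S-polynomials (S(h_2,k_3), S(h_1,k_4), S(h_2,k_4), S(k_3,k_4)) all reduce to 0 modulo the current basis, so we have a Gröbner basis.
Inter-reduce: drop elements whose leading term is divisible by another's, tail-reduce, and make monic.
Reduced Gröbner basis: {a - 1, c}.

The two bases agree; hence the ideals are identical.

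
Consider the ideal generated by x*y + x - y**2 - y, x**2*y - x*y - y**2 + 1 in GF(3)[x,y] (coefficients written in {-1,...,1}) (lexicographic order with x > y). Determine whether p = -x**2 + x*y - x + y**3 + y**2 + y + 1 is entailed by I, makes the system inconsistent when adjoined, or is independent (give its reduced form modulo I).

-x**2 + x*y - x + y**3 + y**2 + y + 1 lies in I (it reduces to 0).

First compute the reduced Gröbner basis of I by Buchberger's algorithm.
f_1 = x*y + x - y**2 - y, LT = x*y.
f_2 = x**2*y - x*y - y**2 + 1, LT = x**2*y.

S(f_1,f_2): lcm = x**2*y. S = x**2 - x*y**2 + y**2 - 1.
  reduce S modulo (f_1, f_2):
  remainder x**2 - x - y**3 + y**2 + y - 1 ≠ 0; add h_3 = x**2 - x - y**3 + y**2 + y - 1 to the basis.

S(f_1,h_3): lcm = x**2*y. S = x**2 - x*y**2 + y**4 - y**3 - y**2 + y.
  reduce S modulo (f_1, f_2, h_3):
  remainder y**4 - y**3 + y**2 + y + 1 ≠ 0; add h_4 = y**4 - y**3 + y**2 + y + 1 to the basis.

The other S-polynomials (S(f_2,h_3), S(f_1,h_4), S(f_2,h_4), S(h_3,h_4)) all reduce to 0 modulo the current basis, so we have a Gröbner basis.
Inter-reduce: drop elements whose leading term is divisible by another's, tail-reduce, and make monic.
Reduced Gröbner basis: {x**2 - x - y**3 + y**2 + y - 1, x*y + x - y**2 - y, y**4 - y**3 + y**2 + y + 1}.
Label its elements g_1 = x**2 - x - y**3 + y**2 + y - 1, g_2 = x*y + x - y**2 - y, g_3 = y**4 - y**3 + y**2 + y + 1.

Reduce p = -x**2 + x*y - x + y**3 + y**2 + y + 1 modulo G:
  leading term x**2: subtract (-1)·g_1 from -x**2 + x*y - x + y**3 + y**2 + y + 1 → x*y + x - y**2 - y
  leading term x*y: subtract (1)·g_2 from x*y + x - y**2 - y → 0
  normal form = 0.
Since the normal form is 0, p ∈ I.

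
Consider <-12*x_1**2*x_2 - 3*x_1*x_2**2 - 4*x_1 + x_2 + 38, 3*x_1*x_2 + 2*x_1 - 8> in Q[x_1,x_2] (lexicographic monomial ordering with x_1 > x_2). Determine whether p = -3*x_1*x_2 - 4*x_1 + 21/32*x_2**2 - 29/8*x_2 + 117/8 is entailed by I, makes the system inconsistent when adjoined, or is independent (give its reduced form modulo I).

First compute the reduced Gröbner basis of I by Buchberger's algorithm.
f_1 = -12*x_1**2*x_2 - 3*x_1*x_2**2 - 4*x_1 + x_2 + 38, LT = x_1**2*x_2.
f_2 = 3*x_1*x_2 + 2*x_1 - 8, LT = x_1*x_2.

S(f_1,f_2): lcm = x_1**2*x_2. S = -2/3*x_1**2 + 1/4*x_1*x_2**2 + 3*x_1 - 1/12*x_2 - 19/6.
  leading term x_1**2: no divisor's leading term divides it; move -2/3*x_1**2 to the remainder.
  leading term x_1*x_2**2: subtract (1/12*x_2)·f_2 from 1/4*x_1*x_2**2 + 3*x_1 - 1/12*x_2 - 19/6 → -1/6*x_1*x_2 + 3*x_1 + 7/12*x_2 - 19/6
  leading term x_1*x_2: subtract (-1/18)·f_2 from -1/6*x_1*x_2 + 3*x_1 + 7/12*x_2 - 19/6 → 28/9*x_1 + 7/12*x_2 - 65/18
  leading term x_1: no divisor's leading term divides it; move 28/9*x_1 to the remainder.
  leading term x_2: no divisor's leading term divides it; move 7/12*x_2 to the remainder.
  leading term 1: no divisor's leading term divides it; move -65/18 to the remainder.
  remainder -2/3*x_1**2 + 28/9*x_1 + 7/12*x_2 - 65/18 ≠ 0; add h_3 = -2/3*x_1**2 + 28/9*x_1 + 7/12*x_2 - 65/18 to the basis.

S(f_1,h_3): lcm = x_1**2*x_2. S = 1/4*x_1*x_2**2 + 14/3*x_1*x_2 + 1/3*x_1 + 7/8*x_2**2 - 11/2*x_2 - 19/6.
  leading term x_1*x_2**2: subtract (1/12*x_2)·f_2 from 1/4*x_1*x_2**2 + 14/3*x_1*x_2 + 1/3*x_1 + 7/8*x_2**2 - 11/2*x_2 - 19/6 → 9/2*x_1*x_2 + 1/3*x_1 + 7/8*x_2**2 - 29/6*x_2 - 19/6
  leading term x_1*x_2: subtract (3/2)·f_2 from 9/2*x_1*x_2 + 1/3*x_1 + 7/8*x_2**2 - 29/6*x_2 - 19/6 → -8/3*x_1 + 7/8*x_2**2 - 29/6*x_2 + 53/6
  leading term x_1: no divisor's leading term divides it; move -8/3*x_1 to the remainder.
  leading term x_2**2: no divisor's leading term divides it; move 7/8*x_2**2 to the remainder.
  leading term x_2: no divisor's leading term divides it; move -29/6*x_2 to the remainder.
  leading term 1: no divisor's leading term divides it; move 53/6 to the remainder.
  remainder -8/3*x_1 + 7/8*x_2**2 - 29/6*x_2 + 53/6 ≠ 0; add h_4 = -8/3*x_1 + 7/8*x_2**2 - 29/6*x_2 + 53/6 to the basis.

S(f_2,h_4): lcm = x_1*x_2. S = 2/3*x_1 + 21/64*x_2**3 - 29/16*x_2**2 + 53/16*x_2 - 8/3.
  leading term x_1: subtract (-1/4)·h_4 from 2/3*x_1 + 21/64*x_2**3 - 29/16*x_2**2 + 53/16*x_2 - 8/3 → 21/64*x_2**3 - 51/32*x_2**2 + 101/48*x_2 - 11/24
  leading term x_2**3: no divisor's leading term divides it; move 21/64*x_2**3 to the remainder.
  leading term x_2**2: no divisor's leading term divides it; move -51/32*x_2**2 to the remainder.
  leading term x_2: no divisor's leading term divides it; move 101/48*x_2 to the remainder.
  leading term 1: no divisor's leading term divides it; move -11/24 to the remainder.
  remainder 21/64*x_2**3 - 51/32*x_2**2 + 101/48*x_2 - 11/24 ≠ 0; add h_5 = 21/64*x_2**3 - 51/32*x_2**2 + 101/48*x_2 - 11/24 to the basis.

The other S-polynomials (S(f_2,h_3), S(f_1,h_4), S(h_3,h_4), S(f_1,h_5), S(f_2,h_5), S(h_3,h_5), S(h_4,h_5)) all reduce to 0 modulo the current basis, so we have a Gröbner basis.
Inter-reduce: drop elements whose leading term is divisible by another's, tail-reduce, and make monic.
Reduced Gröbner basis: {x_1 - 21/64*x_2**2 + 29/16*x_2 - 53/16, x_2**3 - 34/7*x_2**2 + 404/63*x_2 - 88/63}.
Label its elements g_1 = x_1 - 21/64*x_2**2 + 29/16*x_2 - 53/16, g_2 = x_2**3 - 34/7*x_2**2 + 404/63*x_2 - 88/63.

Reduce p = -3*x_1*x_2 - 4*x_1 + 21/32*x_2**2 - 29/8*x_2 + 117/8 modulo G:
  leading term x_1*x_2: subtract (-3*x_2)·g_1 from -3*x_1*x_2 - 4*x_1 + 21/32*x_2**2 - 29/8*x_2 + 117/8 → -4*x_1 - 63/64*x_2**3 + 195/32*x_2**2 - 217/16*x_2 + 117/8
  leading term x_1: subtract (-4)·g_1 from -4*x_1 - 63/64*x_2**3 + 195/32*x_2**2 - 217/16*x_2 + 117/8 → -63/64*x_2**3 + 153/32*x_2**2 - 101/16*x_2 + 11/8
  leading term x_2**3: subtract (-63/64)·g_2 from -63/64*x_2**3 + 153/32*x_2**2 - 101/16*x_2 + 11/8 → 0
  normal form = 0.
Since the normal form is 0, p ∈ I.

Ideal membership is decidable via reduction modulo a Gröbner basis.

-3*x_1*x_2 - 4*x_1 + 21/32*x_2**2 - 29/8*x_2 + 117/8 lies in I (it reduces to 0).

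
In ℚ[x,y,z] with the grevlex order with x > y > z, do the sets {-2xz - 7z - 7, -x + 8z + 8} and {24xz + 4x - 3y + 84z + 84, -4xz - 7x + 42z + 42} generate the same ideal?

Two ideals are equal iff their reduced Gröbner bases coincide (the reduced basis is unique for a fixed ordering).
Buchberger on the first generating set:
f_1 = -2xz - 7z - 7, LT = xz.
f_2 = -x + 8z + 8, LT = x.

S(f_1,f_2): lcm = xz. S = 8z² + 23/2z + 7/2.
  leading term z²: no divisor's leading term divides it; move 8z² to the remainder.
  leading term z: no divisor's leading term divides it; move 23/2z to the remainder.
  leading term 1: no divisor's leading term divides it; move 7/2 to the remainder.
  remainder 8z² + 23/2z + 7/2 ≠ 0; add g_3 = 8z² + 23/2z + 7/2 to the basis.

S(f_1,g_3): lcm = xz². S = -23/16xz + 7/2z² - 7/16x + 7/2z.
  leading term xz: subtract (23/32)·f_1 from -23/16xz + 7/2z² - 7/16x + 7/2z → 7/2z² - 7/16x + 273/32z + 161/32
  leading term z²: subtract (7/16)·g_3 from 7/2z² - 7/16x + 273/32z + 161/32 → -7/16x + 7/2z + 7/2
  leading term x: subtract (7/16)·f_2 from -7/16x + 7/2z + 7/2 → 0
  remainder 0.

S(f_2,g_3): leading monomials are coprime, so the S-polynomial reduces to 0 (Buchberger's first criterion).
Every S-polynomial of the final basis reduces to 0, so we have a Gröbner basis.
Inter-reduce: drop elements whose leading term is divisible by another's, tail-reduce, and make monic.
Reduced Gröbner basis: {z² + 23/16z + 7/16, x - 8z - 8}.

Buchberger on the second generating set:
h_1 = 24xz + 4x - 3y + 84z + 84, LT = xz.
h_2 = -4xz - 7x + 42z + 42, LT = xz.

S(h_1,h_2): lcm = xz. S = -19/12x - ⅛y + 14z + 14.
  leading term x: no divisor's leading term divides it; move -19/12x to the remainder.
  leading term y: no divisor's leading term divides it; move -⅛y to the remainder.
  leading term z: no divisor's leading term divides it; move 14z to the remainder.
  leading term 1: no divisor's leading term divides it; move 14 to the remainder.
  remainder -19/12x - ⅛y + 14z + 14 ≠ 0; add k_3 = -19/12x - ⅛y + 14z + 14 to the basis.

S(h_1,k_3): lcm = xz. S = -3/38yz + 168/19z² + ⅙x - ⅛y + 469/38z + 7/2.
  leading term yz: no divisor's leading term divides it; move -3/38yz to the remainder.
  leading term z²: no divisor's leading term divides it; move 168/19z² to the remainder.
  leading term x: subtract (-2/19)·k_3 from ⅙x - ⅛y + 469/38z + 7/2 → -21/152y + 525/38z + 189/38
  leading term y: no divisor's leading term divides it; move -21/152y to the remainder.
  leading term z: no divisor's leading term divides it; move 525/38z to the remainder.
  leading term 1: no divisor's leading term divides it; move 189/38 to the remainder.
  remainder -3/38yz + 168/19z² - 21/152y + 525/38z + 189/38 ≠ 0; add k_4 = -3/38yz + 168/19z² - 21/152y + 525/38z + 189/38 to the basis.

S(h_2,k_3): lcm = xz. S = -3/38yz + 168/19z² + 7/4x - 63/38z - 21/2.
  leading term yz: subtract (1)·k_4 from -3/38yz + 168/19z² + 7/4x - 63/38z - 21/2 → 7/4x + 21/152y - 294/19z - 294/19
  leading term x: subtract (-21/19)·k_3 from 7/4x + 21/152y - 294/19z - 294/19 → 0
  remainder 0.

S(h_1,k_4): lcm = xyz. S = 112xz² - 19/12xy - ⅛y² + 175xz + 7/2yz + 63x + 7/2y.
  leading term xz²: subtract (14/3z)·h_1 from 112xz² - 19/12xy - ⅛y² + 175xz + 7/2yz + 63x + 7/2y → -19/12xy - ⅛y² + 469/3xz + 35/2yz - 392z² + 63x + 7/2y - 392z
  leading term xy: subtract (y)·k_3 from -19/12xy - ⅛y² + 469/3xz + 35/2yz - 392z² + 63x + 7/2y - 392z → 469/3xz + 7/2yz - 392z² + 63x - 21/2y - 392z
  leading term xz: subtract (469/72)·h_1 from 469/3xz + 7/2yz - 392z² + 63x - 21/2y - 392z → 7/2yz - 392z² + 665/18x + 217/24y - 5635/6z - 3283/6
  leading term yz: subtract (-133/3)·k_4 from 7/2yz - 392z² + 665/18x + 217/24y - 5635/6z - 3283/6 → 665/18x + 35/12y - 980/3z - 980/3
  leading term x: subtract (-70/3)·k_3 from 665/18x + 35/12y - 980/3z - 980/3 → 0
  remainder 0.

S(h_2,k_4): lcm = xyz. S = 112xz² + 175xz - 21/2yz + 63x - 21/2y.
  leading term xz²: subtract (14/3z)·h_1 from 112xz² + 175xz - 21/2yz + 63x - 21/2y → 469/3xz + 7/2yz - 392z² + 63x - 21/2y - 392z
  leading term xz: subtract (469/72)·h_1 from 469/3xz + 7/2yz - 392z² + 63x - 21/2y - 392z → 7/2yz - 392z² + 665/18x + 217/24y - 5635/6z - 3283/6
  leading term yz: subtract (-133/3)·k_4 from 7/2yz - 392z² + 665/18x + 217/24y - 5635/6z - 3283/6 → 665/18x + 35/12y - 980/3z - 980/3
  leading term x: subtract (-70/3)·k_3 from 665/18x + 35/12y - 980/3z - 980/3 → 0
  remainder 0.

S(k_3,k_4): leading monomials are coprime, so the S-polynomial reduces to 0 (Buchberger's first criterion).
Every S-polynomial of the final basis reduces to 0, so we have a Gröbner basis.
Inter-reduce: drop elements whose leading term is divisible by another's, tail-reduce, and make monic.
Reduced Gröbner basis: {yz - 112z² + 7/4y - 175z - 63, x + 3/38y - 168/19z - 168/19}.

The bases are distinct; the ideals are different.
The choice of monomial ordering does not affect the verdict — as long as both bases are computed under the same ordering, their equality decides ideal equality.

No, the ideals differ.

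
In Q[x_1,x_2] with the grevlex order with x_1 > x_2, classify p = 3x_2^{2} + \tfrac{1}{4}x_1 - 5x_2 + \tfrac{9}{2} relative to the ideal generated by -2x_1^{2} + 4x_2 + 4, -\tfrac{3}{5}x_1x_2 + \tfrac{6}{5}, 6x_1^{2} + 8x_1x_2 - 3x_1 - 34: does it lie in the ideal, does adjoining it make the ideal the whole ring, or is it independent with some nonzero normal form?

First compute the reduced Gröbner basis of I by Buchberger's algorithm.
f_1 = -2x_1^{2} + 4x_2 + 4, LT = x_1^{2}.
f_2 = -\tfrac{3}{5}x_1x_2 + \tfrac{6}{5}, LT = x_1x_2.
f_3 = 6x_1^{2} + 8x_1x_2 - 3x_1 - 34, LT = x_1^{2}.

S(f_1,f_2): lcm = x_1^{2}x_2. S = -2x_2^{2} + 2x_1 - 2x_2.
  reduce S modulo (f_1, f_2, f_3):
  remainder -2x_2^{2} + 2x_1 - 2x_2 ≠ 0; add h_4 = -2x_2^{2} + 2x_1 - 2x_2 to the basis.

S(f_1,f_3): lcm = x_1^{2}. S = -\tfrac{4}{3}x_1x_2 + \tfrac{1}{2}x_1 - 2x_2 + \tfrac{11}{3}.
  reduce S modulo (f_1, f_2, f_3, h_4):
  remainder \tfrac{1}{2}x_1 - 2x_2 + 1 ≠ 0; add h_5 = \tfrac{1}{2}x_1 - 2x_2 + 1 to the basis.

S(f_2,f_3): lcm = x_1^{2}x_2. S = -\tfrac{4}{3}x_1x_2^{2} + \tfrac{1}{2}x_1x_2 - 2x_1 + \tfrac{17}{3}x_2.
  reduce S modulo (f_1, f_2, f_3, h_4, h_5):
  remainder -5x_2 + 5 ≠ 0; add h_6 = -5x_2 + 5 to the basis.

The other S-polynomials (S(f_1,h_4), S(f_2,h_4), S(f_3,h_4), S(f_1,h_5), S(f_2,h_5), S(f_3,h_5), S(h_4,h_5), S(f_1,h_6), S(f_2,h_6), S(f_3,h_6), S(h_4,h_6), S(h_5,h_6)) all reduce to 0 modulo the current basis, so we have a Gröbner basis.
Inter-reduce: drop elements whose leading term is divisible by another's, tail-reduce, and make monic.
Reduced Gröbner basis: {x_1 - 2, x_2 - 1}.
Label its elements g_1 = x_1 - 2, g_2 = x_2 - 1.

Reduce p = 3x_2^{2} + \tfrac{1}{4}x_1 - 5x_2 + \tfrac{9}{2} modulo G:
  leading term x_2^{2}: subtract (3x_2)·g_2 from 3x_2^{2} + \tfrac{1}{4}x_1 - 5x_2 + \tfrac{9}{2} → \tfrac{1}{4}x_1 - 2x_2 + \tfrac{9}{2}
  leading term x_1: subtract (\tfrac{1}{4})·g_1 from \tfrac{1}{4}x_1 - 2x_2 + \tfrac{9}{2} → -2x_2 + 5
  leading term x_2: subtract (-2)·g_2 from -2x_2 + 5 → 3
  leading term 1: no divisor's leading term divides it; move 3 to the remainder.
  normal form = 3.
The normal form is nonzero, so p ∉ I. Since p minus its normal form lies in I, I + (p) = I + (r) where r = 3; decide whether this ideal is the whole ring.
Here r = 3 is a nonzero constant, hence a unit: 1 ∈ I + (p), the Gröbner basis of I + (p) is {1}, and the enlarged system has no common solution — adjoining p is inconsistent.

Adjoining 3x_2^{2} + \tfrac{1}{4}x_1 - 5x_2 + \tfrac{9}{2} makes the ideal the whole ring: the system is inconsistent.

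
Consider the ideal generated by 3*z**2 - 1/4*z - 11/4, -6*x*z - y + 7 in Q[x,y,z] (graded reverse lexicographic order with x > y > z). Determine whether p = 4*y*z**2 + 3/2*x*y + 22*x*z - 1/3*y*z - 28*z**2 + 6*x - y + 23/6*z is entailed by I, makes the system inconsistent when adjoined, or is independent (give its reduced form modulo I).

4*y*z**2 + 3/2*x*y + 22*x*z - 1/3*y*z - 28*z**2 + 6*x - y + 23/6*z is independent of I; its normal form modulo I is 3/2*x*y + 6*x - y + 3/2*z.

First compute the reduced Gröbner basis of I by Buchberger's algorithm.
f_1 = 3*z**2 - 1/4*z - 11/4, LT = z**2.
f_2 = -6*x*z - y + 7, LT = x*z.

S(f_1,f_2): lcm = x*z**2. S = -1/12*x*z - 1/6*y*z - 11/12*x + 7/6*z.
  leading term x*z: subtract (1/72)·f_2 from -1/12*x*z - 1/6*y*z - 11/12*x + 7/6*z → -1/6*y*z - 11/12*x + 1/72*y + 7/6*z - 7/72
  leading term y*z: no divisor's leading term divides it; move -1/6*y*z to the remainder.
  leading term x: no divisor's leading term divides it; move -11/12*x to the remainder.
  leading term y: no divisor's leading term divides it; move 1/72*y to the remainder.
  leading term z: no divisor's leading term divides it; move 7/6*z to the remainder.
  leading term 1: no divisor's leading term divides it; move -7/72 to the remainder.
  remainder -1/6*y*z - 11/12*x + 1/72*y + 7/6*z - 7/72 ≠ 0; add h_3 = -1/6*y*z - 11/12*x + 1/72*y + 7/6*z - 7/72 to the basis.

S(f_2,h_3): lcm = x*y*z. S = -11/2*x**2 + 1/12*x*y + 1/6*y**2 + 7*x*z - 7/12*x - 7/6*y.
  leading term x**2: no divisor's leading term divides it; move -11/2*x**2 to the remainder.
  leading term x*y: no divisor's leading term divides it; move 1/12*x*y to the remainder.
  leading term y**2: no divisor's leading term divides it; move 1/6*y**2 to the remainder.
  leading term x*z: subtract (-7/6)·f_2 from 7*x*z - 7/12*x - 7/6*y → -7/12*x - 7/3*y + 49/6
  leading term x: no divisor's leading term divides it; move -7/12*x to the remainder.
  leading term y: no divisor's leading term divides it; move -7/3*y to the remainder.
  leading term 1: no divisor's leading term divides it; move 49/6 to the remainder.
  remainder -11/2*x**2 + 1/12*x*y + 1/6*y**2 - 7/12*x - 7/3*y + 49/6 ≠ 0; add h_4 = -11/2*x**2 + 1/12*x*y + 1/6*y**2 - 7/12*x - 7/3*y + 49/6 to the basis.

The other S-polynomials (S(f_1,h_3), S(f_1,h_4), S(f_2,h_4), S(h_3,h_4)) all reduce to 0 modulo the current basis, so we have a Gröbner basis.
Inter-reduce: drop elements whose leading term is divisible by another's, tail-reduce, and make monic.
Reduced Gröbner basis: {x**2 - 1/66*x*y - 1/33*y**2 + 7/66*x + 14/33*y - 49/33, x*z + 1/6*y - 7/6, y*z + 11/2*x - 1/12*y - 7*z + 7/12, z**2 - 1/12*z - 11/12}.
Label its elements g_1 = x**2 - 1/66*x*y - 1/33*y**2 + 7/66*x + 14/33*y - 49/33, g_2 = x*z + 1/6*y - 7/6, g_3 = y*z + 11/2*x - 1/12*y - 7*z + 7/12, g_4 = z**2 - 1/12*z - 11/12.

Reduce p = 4*y*z**2 + 3/2*x*y + 22*x*z - 1/3*y*z - 28*z**2 + 6*x - y + 23/6*z modulo G:
  leading term y*z**2: subtract (4*z)·g_3 from 4*y*z**2 + 3/2*x*y + 22*x*z - 1/3*y*z - 28*z**2 + 6*x - y + 23/6*z → 3/2*x*y + 6*x - y + 3/2*z
  leading term x*y: no divisor's leading term divides it; move 3/2*x*y to the remainder.
  leading term x: no divisor's leading term divides it; move 6*x to the remainder.
  leading term y: no divisor's leading term divides it; move -y to the remainder.
  leading term z: no divisor's leading term divides it; move 3/2*z to the remainder.
  normal form = 3/2*x*y + 6*x - y + 3/2*z.
The normal form is nonzero, so p ∉ I. Since p minus its normal form lies in I, I + (p) = I + (r) where r = 3/2*x*y + 6*x - y + 3/2*z; decide whether this ideal is the whole ring.
Run Buchberger on G together with r (pairs among the g_i already reduce to 0 since G is a Gröbner basis):
g_1 = x**2 - 1/66*x*y - 1/33*y**2 + 7/66*x + 14/33*y - 49/33, LT = x**2.
g_2 = x*z + 1/6*y - 7/6, LT = x*z.
g_3 = y*z + 11/2*x - 1/12*y - 7*z + 7/12, LT = y*z.
g_4 = z**2 - 1/12*z - 11/12, LT = z**2.
r = 3/2*x*y + 6*x - y + 3/2*z, LT = x*y.

S(g_1,r): lcm = x**2*y. S = -1/66*x*y**2 - 1/33*y**3 - 4*x**2 + 17/22*x*y + 14/33*y**2 - x*z - 49/33*y.
  leading term x*y**2: subtract (-1/99*y)·r from -1/66*x*y**2 - 1/33*y**3 - 4*x**2 + 17/22*x*y + 14/33*y**2 - x*z - 49/33*y → -1/33*y**3 - 4*x**2 + 5/6*x*y + 41/99*y**2 - x*z + 1/66*y*z - 49/33*y
  leading term y**3: no divisor's leading term divides it; move -1/33*y**3 to the remainder.
  leading term x**2: subtract (-4)·g_1 from -4*x**2 + 5/6*x*y + 41/99*y**2 - x*z + 1/66*y*z - 49/33*y → 17/22*x*y + 29/99*y**2 - x*z + 1/66*y*z + 14/33*x + 7/33*y - 196/33
  leading term x*y: subtract (17/33)·r from 17/22*x*y + 29/99*y**2 - x*z + 1/66*y*z + 14/33*x + 7/33*y - 196/33 → 29/99*y**2 - x*z + 1/66*y*z - 8/3*x + 8/11*y - 17/22*z - 196/33
  leading term y**2: no divisor's leading term divides it; move 29/99*y**2 to the remainder.
  leading term x*z: subtract (-1)·g_2 from -x*z + 1/66*y*z - 8/3*x + 8/11*y - 17/22*z - 196/33 → 1/66*y*z - 8/3*x + 59/66*y - 17/22*z - 469/66
  leading term y*z: subtract (1/66)·g_3 from 1/66*y*z - 8/3*x + 59/66*y - 17/22*z - 469/66 → -11/4*x + 709/792*y - 2/3*z - 5635/792
  leading term x: no divisor's leading term divides it; move -11/4*x to the remainder.
  leading term y: no divisor's leading term divides it; move 709/792*y to the remainder.
  leading term z: no divisor's leading term divides it; move -2/3*z to the remainder.
  leading term 1: no divisor's leading term divides it; move -5635/792 to the remainder.
  remainder -1/33*y**3 + 29/99*y**2 - 11/4*x + 709/792*y - 2/3*z - 5635/792 ≠ 0; add m_6 = -1/33*y**3 + 29/99*y**2 - 11/4*x + 709/792*y - 2/3*z - 5635/792 to the basis.

S(g_2,r): lcm = x*y*z. S = 1/6*y**2 - 4*x*z + 2/3*y*z - z**2 - 7/6*y.
  leading term y**2: no divisor's leading term divides it; move 1/6*y**2 to the remainder.
  leading term x*z: subtract (-4)·g_2 from -4*x*z + 2/3*y*z - z**2 - 7/6*y → 2/3*y*z - z**2 - 1/2*y - 14/3
  leading term y*z: subtract (2/3)·g_3 from 2/3*y*z - z**2 - 1/2*y - 14/3 → -z**2 - 11/3*x - 4/9*y + 14/3*z - 91/18
  leading term z**2: subtract (-1)·g_4 from -z**2 - 11/3*x - 4/9*y + 14/3*z - 91/18 → -11/3*x - 4/9*y + 55/12*z - 215/36
  leading term x: no divisor's leading term divides it; move -11/3*x to the remainder.
  leading term y: no divisor's leading term divides it; move -4/9*y to the remainder.
  leading term z: no divisor's leading term divides it; move 55/12*z to the remainder.
  leading term 1: no divisor's leading term divides it; move -215/36 to the remainder.
  remainder 1/6*y**2 - 11/3*x - 4/9*y + 55/12*z - 215/36 ≠ 0; add m_7 = 1/6*y**2 - 11/3*x - 4/9*y + 55/12*z - 215/36 to the basis.

The other S-polynomials (S(g_1,g_2), S(g_1,g_3), S(g_1,g_4), S(g_2,g_3), S(g_2,g_4), S(g_3,g_4), S(g_3,r), S(g_4,r), S(g_1,m_6), S(g_2,m_6), S(g_3,m_6), S(g_4,m_6), S(r,m_6), S(g_1,m_7), S(g_2,m_7), S(g_3,m_7), S(g_4,m_7), S(r,m_7), S(m_6,m_7)) all reduce to 0 modulo the current basis, so we have a Gröbner basis.
Inter-reduce: drop elements whose leading term is divisible by another's, tail-reduce, and make monic.
Reduced Gröbner basis: {x**2 - 1/2*x + 1/3*y + 28/33*z - 509/198, x*y + 4*x - 2/3*y + z, y**2 - 22*x - 8/3*y + 55/2*z - 215/6, x*z + 1/6*y - 7/6, y*z + 11/2*x - 1/12*y - 7*z + 7/12, z**2 - 1/12*z - 11/12}.
The reduced Gröbner basis of I + (p) is {x**2 - 1/2*x + 1/3*y + 28/33*z - 509/198, x*y + 4*x - 2/3*y + z, y**2 - 22*x - 8/3*y + 55/2*z - 215/6, x*z + 1/6*y - 7/6, y*z + 11/2*x - 1/12*y - 7*z + 7/12, z**2 - 1/12*z - 11/12} ≠ {1}, a proper ideal, so the enlarged system stays consistent: p is independent of I, with normal form 3/2*x*y + 6*x - y + 3/2*z.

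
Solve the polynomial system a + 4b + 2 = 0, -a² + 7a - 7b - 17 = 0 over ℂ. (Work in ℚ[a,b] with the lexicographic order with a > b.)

Compute a lex Gröbner basis by Buchberger's algorithm.
f_1 = a + 4b + 2, LT = a.
f_2 = -a² + 7a - 7b - 17, LT = a².

S(f_1,f_2): lcm = a². S = 4ab + 9a - 7b - 17.
  leading term ab: subtract (4b)·f_1 from 4ab + 9a - 7b - 17 → 9a - 16b² - 15b - 17
  leading term a: subtract (9)·f_1 from 9a - 16b² - 15b - 17 → -16b² - 51b - 35
  leading term b²: no divisor's leading term divides it; move -16b² to the remainder.
  leading term b: no divisor's leading term divides it; move -51b to the remainder.
  leading term 1: no divisor's leading term divides it; move -35 to the remainder.
  remainder -16b² - 51b - 35 ≠ 0; add h_3 = -16b² - 51b - 35 to the basis.

The other S-polynomials (S(f_1,h_3), S(f_2,h_3)) all reduce to 0 modulo the current basis, so we have a Gröbner basis.
Inter-reduce: drop elements whose leading term is divisible by another's, tail-reduce, and make monic.
Reduced Gröbner basis: {a + 4b + 2, b² + 51/16b + 35/16}.

From the last basis element, b² + 51/16b + 35/16 = 0, so b takes values in {-35/16, -1}. Each choice, substituted upward through the basis, yields the corresponding point(s) of the solution set.
  b = -35/16: the earlier basis element becomes a - 27/4 = 0, giving a = 27/4 — point (27/4, -35/16).
  b = -1: the earlier basis element becomes a - 2 = 0, giving a = 2 — point (2, -1).
Substituting each solution back into the original system confirms all equations vanish.

{(27/4, -35/16), (2, -1)}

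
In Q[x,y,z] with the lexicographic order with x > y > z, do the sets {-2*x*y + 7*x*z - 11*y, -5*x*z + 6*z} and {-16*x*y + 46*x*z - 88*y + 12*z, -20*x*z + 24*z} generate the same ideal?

Equality of ideals is decidable: compute both reduced Gröbner bases (unique for the ordering) and check whether they agree.
Buchberger on the first generating set:
f_1 = -2*x*y + 7*x*z - 11*y, LT = x*y.
f_2 = -5*x*z + 6*z, LT = x*z.

S(f_1,f_2): lcm = x*y*z. S = -7/2*x*z**2 + 67/10*y*z.
  leading term x*z**2: subtract (7/10*z)·f_2 from -7/2*x*z**2 + 67/10*y*z → 67/10*y*z - 21/5*z**2
  leading term y*z: no divisor's leading term divides it; move 67/10*y*z to the remainder.
  leading term z**2: no divisor's leading term divides it; move -21/5*z**2 to the remainder.
  remainder 67/10*y*z - 21/5*z**2 ≠ 0; add g_3 = 67/10*y*z - 21/5*z**2 to the basis.

S(f_1,g_3): lcm = x*y*z. S = -385/134*x*z**2 + 11/2*y*z.
  leading term x*z**2: subtract (77/134*z)·f_2 from -385/134*x*z**2 + 11/2*y*z → 11/2*y*z - 231/67*z**2
  leading term y*z: subtract (55/67)·g_3 from 11/2*y*z - 231/67*z**2 → 0
  remainder 0.

S(f_2,g_3): lcm = x*y*z. S = 42/67*x*z**2 - 6/5*y*z.
  leading term x*z**2: subtract (-42/335*z)·f_2 from 42/67*x*z**2 - 6/5*y*z → -6/5*y*z + 252/335*z**2
  leading term y*z: subtract (-12/67)·g_3 from -6/5*y*z + 252/335*z**2 → 0
  remainder 0.

Every S-polynomial of the final basis reduces to 0, so we have a Gröbner basis.
Inter-reduce: drop elements whose leading term is divisible by another's, tail-reduce, and make monic.
Reduced Gröbner basis: {x*y + 11/2*y - 21/5*z, x*z - 6/5*z, y*z - 42/67*z**2}.

Buchberger on the second generating set:
h_1 = -16*x*y + 46*x*z - 88*y + 12*z, LT = x*y.
h_2 = -20*x*z + 24*z, LT = x*z.

S(h_1,h_2): lcm = x*y*z. S = -23/8*x*z**2 + 67/10*y*z - 3/4*z**2.
  leading term x*z**2: subtract (23/160*z)·h_2 from -23/8*x*z**2 + 67/10*y*z - 3/4*z**2 → 67/10*y*z - 21/5*z**2
  leading term y*z: no divisor's leading term divides it; move 67/10*y*z to the remainder.
  leading term z**2: no divisor's leading term divides it; move -21/5*z**2 to the remainder.
  remainder 67/10*y*z - 21/5*z**2 ≠ 0; add k_3 = 67/10*y*z - 21/5*z**2 to the basis.

S(h_1,k_3): lcm = x*y*z. S = -1205/536*x*z**2 + 11/2*y*z - 3/4*z**2.
  leading term x*z**2: subtract (241/2144*z)·h_2 from -1205/536*x*z**2 + 11/2*y*z - 3/4*z**2 → 11/2*y*z - 231/67*z**2
  leading term y*z: subtract (55/67)·k_3 from 11/2*y*z - 231/67*z**2 → 0
  remainder 0.

S(h_2,k_3): lcm = x*y*z. S = 42/67*x*z**2 - 6/5*y*z.
  leading term x*z**2: subtract (-21/670*z)·h_2 from 42/67*x*z**2 - 6/5*y*z → -6/5*y*z + 252/335*z**2
  leading term y*z: subtract (-12/67)·k_3 from -6/5*y*z + 252/335*z**2 → 0
  remainder 0.

Every S-polynomial of the final basis reduces to 0, so we have a Gröbner basis.
Inter-reduce: drop elements whose leading term is divisible by another's, tail-reduce, and make monic.
Reduced Gröbner basis: {x*y + 11/2*y - 21/5*z, x*z - 6/5*z, y*z - 42/67*z**2}.

The two bases agree; hence the ideals are identical.
The choice of monomial ordering does not affect the verdict — as long as both bases are computed under the same ordering, their equality decides ideal equality.

Yes, the ideals are equal.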